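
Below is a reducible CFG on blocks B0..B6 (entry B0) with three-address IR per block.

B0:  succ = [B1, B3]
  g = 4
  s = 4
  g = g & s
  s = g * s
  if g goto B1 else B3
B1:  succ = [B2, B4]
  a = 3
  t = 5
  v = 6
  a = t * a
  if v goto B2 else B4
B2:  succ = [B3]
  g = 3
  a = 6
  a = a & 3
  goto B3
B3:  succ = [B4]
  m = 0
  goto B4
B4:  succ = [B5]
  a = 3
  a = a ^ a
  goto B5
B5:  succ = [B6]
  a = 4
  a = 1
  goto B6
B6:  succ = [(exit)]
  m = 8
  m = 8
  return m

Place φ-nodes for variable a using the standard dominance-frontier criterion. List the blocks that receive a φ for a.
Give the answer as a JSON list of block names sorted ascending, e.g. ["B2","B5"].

Answer: ["B3", "B4"]

Analysis:
idom tree: B1←B0 B2←B1 B3←B0 B4←B0 B5←B4 B6←B5
Dom∩ at merges:
  B3: preds {B0,B2}: {B0} ∩ {B0,B1,B2} = {B0}; idom=B0
  B4: preds {B1,B3}: {B0,B1} ∩ {B0,B3} = {B0}; idom=B0

Frontier:
  join B3 pred B0: · stop@B0
  join B3 pred B2: B2→B1 stop@B0
  join B4 pred B1: B1 stop@B0
  join B4 pred B3: B3 stop@B0
  B0: DF=∅
  B1: DF={B3,B4}
  B2: DF={B3}
  B3: DF={B4}
  B4: DF=∅
  B5: DF=∅
  B6: DF=∅

φ for a: defs {B1,B2,B4,B5}
  DF⁺ = {B3,B4}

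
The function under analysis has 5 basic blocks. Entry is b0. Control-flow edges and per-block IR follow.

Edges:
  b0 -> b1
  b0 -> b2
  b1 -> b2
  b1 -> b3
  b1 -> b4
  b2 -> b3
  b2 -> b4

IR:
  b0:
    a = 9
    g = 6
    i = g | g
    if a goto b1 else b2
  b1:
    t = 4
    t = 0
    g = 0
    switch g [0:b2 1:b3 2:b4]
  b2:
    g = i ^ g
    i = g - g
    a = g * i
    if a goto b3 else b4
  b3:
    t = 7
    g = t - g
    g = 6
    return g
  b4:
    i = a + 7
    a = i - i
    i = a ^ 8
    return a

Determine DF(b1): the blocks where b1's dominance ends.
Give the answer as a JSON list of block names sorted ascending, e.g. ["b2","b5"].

Answer: ["b2", "b3", "b4"]

Working:
idom tree: b1←b0 b2←b0 b3←b0 b4←b0
Dom∩ at merges:
  b2: preds {b0,b1}: {b0} ∩ {b0,b1} = {b0}; idom=b0
  b3: preds {b1,b2}: {b0,b1} ∩ {b0,b2} = {b0}; idom=b0
  b4: preds {b1,b2}: {b0,b1} ∩ {b0,b2} = {b0}; idom=b0

DF derivation:
  b2←b0: walk · to b0
  b2←b1: walk b1 to b0
  b3←b1: walk b1 to b0
  b3←b2: walk b2 to b0
  b4←b1: walk b1 to b0
  b4←b2: walk b2 to b0
  b0: DF=∅
  b1: DF={b2,b3,b4}
  b2: DF={b3,b4}
  b3: DF=∅
  b4: DF=∅

DF(b1) = ["b2", "b3", "b4"]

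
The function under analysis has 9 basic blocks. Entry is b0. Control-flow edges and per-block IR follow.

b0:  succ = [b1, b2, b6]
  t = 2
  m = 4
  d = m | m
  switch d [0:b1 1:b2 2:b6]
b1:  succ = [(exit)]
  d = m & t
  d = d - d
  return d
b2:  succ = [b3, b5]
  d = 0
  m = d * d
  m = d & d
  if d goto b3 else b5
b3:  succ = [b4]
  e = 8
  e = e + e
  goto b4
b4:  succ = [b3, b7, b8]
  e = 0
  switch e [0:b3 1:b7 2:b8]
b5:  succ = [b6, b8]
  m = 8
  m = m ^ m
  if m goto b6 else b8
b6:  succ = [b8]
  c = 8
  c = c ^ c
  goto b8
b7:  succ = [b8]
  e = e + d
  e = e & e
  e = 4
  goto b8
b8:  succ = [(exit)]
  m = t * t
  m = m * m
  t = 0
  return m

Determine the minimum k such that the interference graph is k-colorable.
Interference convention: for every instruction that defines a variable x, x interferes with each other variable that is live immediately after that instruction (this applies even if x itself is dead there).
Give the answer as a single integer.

def/use:
  b0: def={d,m,t} ue=∅
  b1: def={d} ue={m,t}
  b2: def={d,m} ue=∅
  b3: def={e} ue=∅
  b4: def={e} ue=∅
  b5: def={m} ue=∅
  b6: def={c} ue=∅
  b7: def={e} ue={d,e}
  b8: def={m,t} ue={t}

Backward fixpoint:
  live b0: ∅→{m,t}
  live b1: {m,t}→∅
  live b2: {t}→{d,t}
  live b3: {d,t}→{d,t}
  live b4: {d,t}→{d,e,t}
  live b5: {t}→{t}
  live b6: {t}→{t}
  live b7: {d,e,t}→{t}
  live b8: {t}→∅

Conflict graph:
  c: {t}
  d: {e,m,t}
  e: {d,t}
  m: {d,t}
  t: {c,d,e,m}

Chromatic number:
  {d,e,t} pairwise interfere (3-clique) ⇒ χ ≥ 3
  3-colouring: r0={t}  r1={c,d}  r2={e,m}
  χ = 3

Answer: 3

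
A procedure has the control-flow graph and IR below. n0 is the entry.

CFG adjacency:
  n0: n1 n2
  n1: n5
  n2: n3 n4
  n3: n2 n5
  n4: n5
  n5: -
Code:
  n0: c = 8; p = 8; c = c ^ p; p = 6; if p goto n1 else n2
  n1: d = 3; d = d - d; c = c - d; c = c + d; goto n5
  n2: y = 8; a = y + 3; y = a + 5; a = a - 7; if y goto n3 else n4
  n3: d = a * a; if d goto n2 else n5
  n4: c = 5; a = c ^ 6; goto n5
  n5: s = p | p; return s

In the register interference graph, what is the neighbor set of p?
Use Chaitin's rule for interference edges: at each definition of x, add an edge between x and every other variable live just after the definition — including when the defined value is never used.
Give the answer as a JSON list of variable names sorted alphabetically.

Per-block:
  n0 def {c,p} use ∅
  n1 def {c,d} use {c}
  n2 def {a,y} use ∅
  n3 def {d} use {a}
  n4 def {a,c} use ∅
  n5 def {s} use {p}

Backward fixpoint:
  n0: in=∅ out={c,p}
  n1: in={c,p} out={p}
  n2: in={p} out={a,p}
  n3: in={a,p} out={p}
  n4: in={p} out={p}
  n5: in={p} out=∅

Interference:
  a↔{p,y}
  c↔{d,p}
  d↔{c,p}
  p↔{a,c,d,y}
  s↔∅
  y↔{a,p}

N(p) = ["a", "c", "d", "y"]

Answer: ["a", "c", "d", "y"]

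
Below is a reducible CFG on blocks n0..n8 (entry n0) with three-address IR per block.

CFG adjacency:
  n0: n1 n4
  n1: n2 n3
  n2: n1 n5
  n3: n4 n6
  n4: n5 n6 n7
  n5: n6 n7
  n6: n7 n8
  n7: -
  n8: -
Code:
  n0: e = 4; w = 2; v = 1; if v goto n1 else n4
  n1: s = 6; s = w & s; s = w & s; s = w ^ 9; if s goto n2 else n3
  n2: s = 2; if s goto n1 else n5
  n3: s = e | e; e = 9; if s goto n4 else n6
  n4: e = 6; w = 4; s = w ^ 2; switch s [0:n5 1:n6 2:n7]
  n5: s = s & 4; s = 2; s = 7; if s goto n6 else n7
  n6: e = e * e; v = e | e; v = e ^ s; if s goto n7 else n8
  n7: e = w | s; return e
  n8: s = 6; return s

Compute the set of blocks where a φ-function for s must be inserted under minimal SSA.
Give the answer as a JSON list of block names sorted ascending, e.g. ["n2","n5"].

idom tree: n1←n0 n2←n1 n3←n1 n4←n0 n5←n0 n6←n0 n7←n0 n8←n6
Dom∩ at merges:
  n1: preds {n0,n2}: {n0} ∩ {n0,n1,n2} = {n0}; idom=n0
  n4: preds {n0,n3}: {n0} ∩ {n0,n1,n3} = {n0}; idom=n0
  n5: preds {n2,n4}: {n0,n1,n2} ∩ {n0,n4} = {n0}; idom=n0
  n6: preds {n3,n4,n5}: {n0,n1,n3} ∩ {n0,n4} ∩ {n0,n5} = {n0}; idom=n0
  n7: preds {n4,n5,n6}: {n0,n4} ∩ {n0,n5} ∩ {n0,n6} = {n0}; idom=n0

DF walk-up:
  join n1 pred n0: · stop@n0
  join n1 pred n2: n2→n1 stop@n0
  join n4 pred n0: · stop@n0
  join n4 pred n3: n3→n1 stop@n0
  join n5 pred n2: n2→n1 stop@n0
  join n5 pred n4: n4 stop@n0
  join n6 pred n3: n3→n1 stop@n0
  join n6 pred n4: n4 stop@n0
  join n6 pred n5: n5 stop@n0
  join n7 pred n4: n4 stop@n0
  join n7 pred n5: n5 stop@n0
  join n7 pred n6: n6 stop@n0
  DF(n0)=∅
  DF(n1)={n1,n4,n5,n6}
  DF(n2)={n1,n5}
  DF(n3)={n4,n6}
  DF(n4)={n5,n6,n7}
  DF(n5)={n6,n7}
  DF(n6)={n7}
  DF(n7)=∅
  DF(n8)=∅

φ for s: defs {n1,n2,n3,n4,n5,n8}
  DF⁺ = {n1,n4,n5,n6,n7}

Answer: ["n1", "n4", "n5", "n6", "n7"]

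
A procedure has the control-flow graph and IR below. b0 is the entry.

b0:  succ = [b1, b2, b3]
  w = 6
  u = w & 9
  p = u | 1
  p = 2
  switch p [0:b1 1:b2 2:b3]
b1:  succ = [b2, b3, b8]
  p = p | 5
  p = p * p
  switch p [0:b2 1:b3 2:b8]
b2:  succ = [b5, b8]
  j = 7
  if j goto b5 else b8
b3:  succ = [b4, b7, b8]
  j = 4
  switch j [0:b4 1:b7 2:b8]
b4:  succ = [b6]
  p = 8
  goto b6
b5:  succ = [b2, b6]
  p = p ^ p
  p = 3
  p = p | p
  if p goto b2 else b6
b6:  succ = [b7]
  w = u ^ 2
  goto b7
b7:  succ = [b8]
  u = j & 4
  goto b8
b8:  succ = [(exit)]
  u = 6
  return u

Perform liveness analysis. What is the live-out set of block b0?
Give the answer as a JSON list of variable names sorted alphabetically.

Answer: ["p", "u"]

Derivation:
Per-block:
  b0: {p,u,w} / ∅
  b1: {p} / {p}
  b2: {j} / ∅
  b3: {j} / ∅
  b4: {p} / ∅
  b5: {p} / {p}
  b6: {w} / {u}
  b7: {u} / {j}
  b8: {u} / ∅

Live sets:
  b0: in=∅ out={p,u}
  b1: in={p,u} out={p,u}
  b2: in={p,u} out={j,p,u}
  b3: in={u} out={j,u}
  b4: in={j,u} out={j,u}
  b5: in={j,p,u} out={j,p,u}
  b6: in={j,u} out={j}
  b7: in={j} out=∅
  b8: in=∅ out=∅

live-out(b0) = ["p", "u"]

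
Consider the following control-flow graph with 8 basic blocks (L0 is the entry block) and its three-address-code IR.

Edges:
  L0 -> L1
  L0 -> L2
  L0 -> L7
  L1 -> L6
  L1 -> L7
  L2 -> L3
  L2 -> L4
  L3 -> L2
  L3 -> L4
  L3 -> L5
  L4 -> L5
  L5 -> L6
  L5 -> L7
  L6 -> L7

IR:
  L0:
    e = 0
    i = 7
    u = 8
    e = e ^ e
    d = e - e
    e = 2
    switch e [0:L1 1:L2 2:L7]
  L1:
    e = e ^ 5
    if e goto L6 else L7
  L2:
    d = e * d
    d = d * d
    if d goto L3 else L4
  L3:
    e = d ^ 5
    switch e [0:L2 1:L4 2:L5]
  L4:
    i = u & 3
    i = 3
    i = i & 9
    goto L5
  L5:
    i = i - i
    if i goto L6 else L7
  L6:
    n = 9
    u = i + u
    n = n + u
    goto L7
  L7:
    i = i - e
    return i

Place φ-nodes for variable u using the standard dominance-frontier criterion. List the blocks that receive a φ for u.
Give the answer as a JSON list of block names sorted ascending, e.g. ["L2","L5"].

Answer: ["L7"]

Analysis:
idom tree: L1←L0 L2←L0 L3←L2 L4←L2 L5←L2 L6←L0 L7←L0
Dom∩ at merges:
  L2: preds {L0,L3}: {L0} ∩ {L0,L2,L3} = {L0}; idom=L0
  L4: preds {L2,L3}: {L0,L2} ∩ {L0,L2,L3} = {L0,L2}; idom=L2
  L5: preds {L3,L4}: {L0,L2,L3} ∩ {L0,L2,L4} = {L0,L2}; idom=L2
  L6: preds {L1,L5}: {L0,L1} ∩ {L0,L2,L5} = {L0}; idom=L0
  L7: preds {L0,L1,L5,L6}: {L0} ∩ {L0,L1} ∩ {L0,L2,L5} ∩ {L0,L6} = {L0}; idom=L0

DF derivation:
  join L2 pred L0: · stop@L0
  join L2 pred L3: L3→L2 stop@L0
  join L4 pred L2: · stop@L2
  join L4 pred L3: L3 stop@L2
  join L5 pred L3: L3 stop@L2
  join L5 pred L4: L4 stop@L2
  join L6 pred L1: L1 stop@L0
  join L6 pred L5: L5→L2 stop@L0
  join L7 pred L0: · stop@L0
  join L7 pred L1: L1 stop@L0
  join L7 pred L5: L5→L2 stop@L0
  join L7 pred L6: L6 stop@L0
  DF(L0)=∅
  DF(L1)={L6,L7}
  DF(L2)={L2,L6,L7}
  DF(L3)={L2,L4,L5}
  DF(L4)={L5}
  DF(L5)={L6,L7}
  DF(L6)={L7}
  DF(L7)=∅

φ for u: defs {L0,L6}
  DF⁺ = {L7}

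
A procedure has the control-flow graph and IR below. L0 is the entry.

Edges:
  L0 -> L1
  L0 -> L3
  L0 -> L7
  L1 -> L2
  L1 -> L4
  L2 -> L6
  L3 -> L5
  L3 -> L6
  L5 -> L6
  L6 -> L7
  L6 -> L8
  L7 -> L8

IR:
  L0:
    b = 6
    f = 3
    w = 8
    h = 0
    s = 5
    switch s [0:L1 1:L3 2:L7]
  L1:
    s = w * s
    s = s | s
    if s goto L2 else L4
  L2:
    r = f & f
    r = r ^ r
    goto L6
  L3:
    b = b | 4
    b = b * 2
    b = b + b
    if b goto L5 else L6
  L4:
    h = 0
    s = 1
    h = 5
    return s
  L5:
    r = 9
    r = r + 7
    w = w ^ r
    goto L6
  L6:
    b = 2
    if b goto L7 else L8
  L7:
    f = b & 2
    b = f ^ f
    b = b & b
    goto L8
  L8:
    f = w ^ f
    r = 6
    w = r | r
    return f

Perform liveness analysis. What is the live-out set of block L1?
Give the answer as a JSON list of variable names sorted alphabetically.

Answer: ["f", "w"]

Analysis:
def/use:
  L0: def={b,f,h,s,w} ue=∅
  L1: def={s} ue={s,w}
  L2: def={r} ue={f}
  L3: def={b} ue={b}
  L4: def={h,s} ue=∅
  L5: def={r,w} ue={w}
  L6: def={b} ue=∅
  L7: def={b,f} ue={b}
  L8: def={f,r,w} ue={f,w}

Live sets:
  L0: in=∅ out={b,f,s,w}
  L1: in={f,s,w} out={f,w}
  L2: in={f,w} out={f,w}
  L3: in={b,f,w} out={f,w}
  L4: in=∅ out=∅
  L5: in={f,w} out={f,w}
  L6: in={f,w} out={b,f,w}
  L7: in={b,w} out={f,w}
  L8: in={f,w} out=∅

live-out(L1) = ["f", "w"]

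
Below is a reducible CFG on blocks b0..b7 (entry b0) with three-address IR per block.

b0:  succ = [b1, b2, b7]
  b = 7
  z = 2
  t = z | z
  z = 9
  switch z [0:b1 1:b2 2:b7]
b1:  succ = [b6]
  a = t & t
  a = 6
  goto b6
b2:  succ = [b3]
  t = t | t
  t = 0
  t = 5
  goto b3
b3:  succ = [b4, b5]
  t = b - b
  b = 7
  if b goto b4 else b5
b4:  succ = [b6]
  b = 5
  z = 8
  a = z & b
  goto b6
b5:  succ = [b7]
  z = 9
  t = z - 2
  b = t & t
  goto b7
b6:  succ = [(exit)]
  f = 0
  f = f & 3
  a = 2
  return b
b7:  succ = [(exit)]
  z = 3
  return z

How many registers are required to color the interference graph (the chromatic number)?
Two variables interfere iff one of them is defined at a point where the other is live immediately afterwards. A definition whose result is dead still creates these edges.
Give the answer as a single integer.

Answer: 3

Working:
def/use:
  b0 def {b,t,z} use ∅
  b1 def {a} use {t}
  b2 def {t} use {t}
  b3 def {b,t} use {b}
  b4 def {a,b,z} use ∅
  b5 def {b,t,z} use ∅
  b6 def {a,f} use {b}
  b7 def {z} use ∅

Liveness:
  b0: in=∅ out={b,t}
  b1: in={b,t} out={b}
  b2: in={b,t} out={b}
  b3: in={b} out=∅
  b4: in=∅ out={b}
  b5: in=∅ out=∅
  b6: in={b} out=∅
  b7: in=∅ out=∅

Interfere edges:
  a — {b}
  b — {a,f,t,z}
  f — {b}
  t — {b,z}
  z — {b,t}

Colouring:
  {b,t,z} pairwise interfere (3-clique) ⇒ χ ≥ 3
  assign a→r1 b→r0 f→r1 t→r1 z→r2 — no edge inside a register ⇒ χ ≤ 3
  χ = 3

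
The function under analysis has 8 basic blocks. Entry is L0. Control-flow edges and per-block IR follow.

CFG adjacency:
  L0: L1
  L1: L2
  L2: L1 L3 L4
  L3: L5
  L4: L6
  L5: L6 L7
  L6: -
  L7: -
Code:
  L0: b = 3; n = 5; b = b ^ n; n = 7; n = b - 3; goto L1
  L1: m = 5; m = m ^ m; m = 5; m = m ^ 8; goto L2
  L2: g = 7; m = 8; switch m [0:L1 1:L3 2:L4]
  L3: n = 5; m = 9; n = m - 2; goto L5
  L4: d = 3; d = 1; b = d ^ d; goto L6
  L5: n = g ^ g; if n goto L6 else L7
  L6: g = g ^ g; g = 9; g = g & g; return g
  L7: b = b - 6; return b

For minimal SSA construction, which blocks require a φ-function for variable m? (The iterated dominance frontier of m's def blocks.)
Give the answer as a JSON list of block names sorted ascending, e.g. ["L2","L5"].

idom tree: L1←L0 L2←L1 L3←L2 L4←L2 L5←L3 L6←L2 L7←L5
Dom∩ at merges:
  L1: preds {L0,L2}: {L0} ∩ {L0,L1,L2} = {L0}; idom=L0
  L6: preds {L4,L5}: {L0,L1,L2,L4} ∩ {L0,L1,L2,L3,L5} = {L0,L1,L2}; idom=L2

DF walk-up:
  join L1 pred L0: · stop@L0
  join L1 pred L2: L2→L1 stop@L0
  join L6 pred L4: L4 stop@L2
  join L6 pred L5: L5→L3 stop@L2
  L0 → ∅
  L1 → {L1}
  L2 → {L1}
  L3 → {L6}
  L4 → {L6}
  L5 → {L6}
  L6 → ∅
  L7 → ∅

φ for m: defs {L1,L2,L3}
  DF⁺ = {L1,L6}

Answer: ["L1", "L6"]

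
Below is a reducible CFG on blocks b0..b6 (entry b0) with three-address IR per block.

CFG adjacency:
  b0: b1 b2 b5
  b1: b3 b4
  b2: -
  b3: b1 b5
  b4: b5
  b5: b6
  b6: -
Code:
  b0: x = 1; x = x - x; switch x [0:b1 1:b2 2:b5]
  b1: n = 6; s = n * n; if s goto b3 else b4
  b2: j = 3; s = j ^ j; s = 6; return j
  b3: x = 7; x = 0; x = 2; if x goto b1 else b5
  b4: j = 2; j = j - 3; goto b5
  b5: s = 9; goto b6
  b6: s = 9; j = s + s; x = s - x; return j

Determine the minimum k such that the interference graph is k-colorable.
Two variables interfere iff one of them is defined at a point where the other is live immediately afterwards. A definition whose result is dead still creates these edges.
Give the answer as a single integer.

Answer: 3

Working:
Per-block:
  b0: {x} / ∅
  b1: {n,s} / ∅
  b2: {j,s} / ∅
  b3: {x} / ∅
  b4: {j} / ∅
  b5: {s} / ∅
  b6: {j,s,x} / {x}

Live sets:
  b0: in=∅ out={x}
  b1: in={x} out={x}
  b2: in=∅ out=∅
  b3: in=∅ out={x}
  b4: in={x} out={x}
  b5: in={x} out={x}
  b6: in={x} out=∅

Interfere edges:
  j — {s,x}
  n — {x}
  s — {j,x}
  x — {j,n,s}

Registers:
  {j,s,x} pairwise interfere (3-clique) ⇒ χ ≥ 3
  3-colouring: r0={x}  r1={j,n}  r2={s}
  χ = 3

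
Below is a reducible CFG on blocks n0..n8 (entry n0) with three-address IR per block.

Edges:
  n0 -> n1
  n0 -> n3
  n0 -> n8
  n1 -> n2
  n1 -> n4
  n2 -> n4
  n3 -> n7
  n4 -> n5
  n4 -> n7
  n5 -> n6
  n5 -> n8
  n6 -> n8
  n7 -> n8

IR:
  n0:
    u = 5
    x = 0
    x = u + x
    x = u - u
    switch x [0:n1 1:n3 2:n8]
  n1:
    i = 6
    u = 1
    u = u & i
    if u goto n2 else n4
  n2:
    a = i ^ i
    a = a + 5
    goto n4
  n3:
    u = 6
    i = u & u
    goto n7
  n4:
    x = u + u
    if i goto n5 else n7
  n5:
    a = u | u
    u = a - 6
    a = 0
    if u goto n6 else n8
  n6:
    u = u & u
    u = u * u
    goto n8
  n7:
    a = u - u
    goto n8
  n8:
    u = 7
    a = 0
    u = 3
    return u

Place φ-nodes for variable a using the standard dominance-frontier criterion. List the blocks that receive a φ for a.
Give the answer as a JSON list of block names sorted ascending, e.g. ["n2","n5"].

idom tree: n1←n0 n2←n1 n3←n0 n4←n1 n5←n4 n6←n5 n7←n0 n8←n0
Dom∩ at merges:
  n4: preds {n1,n2}: {n0,n1} ∩ {n0,n1,n2} = {n0,n1}; idom=n1
  n7: preds {n3,n4}: {n0,n3} ∩ {n0,n1,n4} = {n0}; idom=n0
  n8: preds {n0,n5,n6,n7}: {n0} ∩ {n0,n1,n4,n5} ∩ {n0,n1,n4,n5,n6} ∩ {n0,n7} = {n0}; idom=n0

DF derivation:
  n4←n1: walk · to n1
  n4←n2: walk n2 to n1
  n7←n3: walk n3 to n0
  n7←n4: walk n4→n1 to n0
  n8←n0: walk · to n0
  n8←n5: walk n5→n4→n1 to n0
  n8←n6: walk n6→n5→n4→n1 to n0
  n8←n7: walk n7 to n0
  n0: DF=∅
  n1: DF={n7,n8}
  n2: DF={n4}
  n3: DF={n7}
  n4: DF={n7,n8}
  n5: DF={n8}
  n6: DF={n8}
  n7: DF={n8}
  n8: DF=∅

φ for a: defs {n2,n5,n7,n8}
  DF⁺ = {n4,n7,n8}

Answer: ["n4", "n7", "n8"]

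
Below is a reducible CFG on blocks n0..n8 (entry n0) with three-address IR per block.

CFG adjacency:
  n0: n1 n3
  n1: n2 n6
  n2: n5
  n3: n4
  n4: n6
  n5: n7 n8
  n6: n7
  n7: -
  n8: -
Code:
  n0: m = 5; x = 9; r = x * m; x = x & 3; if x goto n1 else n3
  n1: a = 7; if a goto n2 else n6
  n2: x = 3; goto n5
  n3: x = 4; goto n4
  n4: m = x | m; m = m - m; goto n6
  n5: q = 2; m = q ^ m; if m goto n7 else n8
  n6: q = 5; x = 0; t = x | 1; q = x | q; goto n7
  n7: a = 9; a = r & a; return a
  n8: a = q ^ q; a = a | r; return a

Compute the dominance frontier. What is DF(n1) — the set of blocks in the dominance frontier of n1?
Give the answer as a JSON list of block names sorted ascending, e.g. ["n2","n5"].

idom tree: n1←n0 n2←n1 n3←n0 n4←n3 n5←n2 n6←n0 n7←n0 n8←n5
Dom∩ at merges:
  n6: preds {n1,n4}: {n0,n1} ∩ {n0,n3,n4} = {n0}; idom=n0
  n7: preds {n5,n6}: {n0,n1,n2,n5} ∩ {n0,n6} = {n0}; idom=n0

DF derivation:
  join n6 pred n1: n1 stop@n0
  join n6 pred n4: n4→n3 stop@n0
  join n7 pred n5: n5→n2→n1 stop@n0
  join n7 pred n6: n6 stop@n0
  n0 → ∅
  n1 → {n6,n7}
  n2 → {n7}
  n3 → {n6}
  n4 → {n6}
  n5 → {n7}
  n6 → {n7}
  n7 → ∅
  n8 → ∅

DF(n1) = ["n6", "n7"]

Answer: ["n6", "n7"]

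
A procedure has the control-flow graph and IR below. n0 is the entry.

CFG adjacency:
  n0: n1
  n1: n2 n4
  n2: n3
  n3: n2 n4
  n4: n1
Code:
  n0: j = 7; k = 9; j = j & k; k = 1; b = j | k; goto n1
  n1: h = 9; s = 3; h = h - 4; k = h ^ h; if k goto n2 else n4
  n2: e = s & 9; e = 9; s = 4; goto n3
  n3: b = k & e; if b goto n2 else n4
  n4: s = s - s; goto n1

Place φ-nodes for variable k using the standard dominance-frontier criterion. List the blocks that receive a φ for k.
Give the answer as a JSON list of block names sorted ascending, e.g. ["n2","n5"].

Answer: ["n1"]

Working:
idom tree: n1←n0 n2←n1 n3←n2 n4←n1
Dom∩ at merges:
  n1: preds {n0,n4}: {n0} ∩ {n0,n1,n4} = {n0}; idom=n0
  n2: preds {n1,n3}: {n0,n1} ∩ {n0,n1,n2,n3} = {n0,n1}; idom=n1
  n4: preds {n1,n3}: {n0,n1} ∩ {n0,n1,n2,n3} = {n0,n1}; idom=n1

Frontier:
  join n1 pred n0: · stop@n0
  join n1 pred n4: n4→n1 stop@n0
  join n2 pred n1: · stop@n1
  join n2 pred n3: n3→n2 stop@n1
  join n4 pred n1: · stop@n1
  join n4 pred n3: n3→n2 stop@n1
  n0 → ∅
  n1 → {n1}
  n2 → {n2,n4}
  n3 → {n2,n4}
  n4 → {n1}

φ for k: defs {n0,n1}
  DF⁺ = {n1}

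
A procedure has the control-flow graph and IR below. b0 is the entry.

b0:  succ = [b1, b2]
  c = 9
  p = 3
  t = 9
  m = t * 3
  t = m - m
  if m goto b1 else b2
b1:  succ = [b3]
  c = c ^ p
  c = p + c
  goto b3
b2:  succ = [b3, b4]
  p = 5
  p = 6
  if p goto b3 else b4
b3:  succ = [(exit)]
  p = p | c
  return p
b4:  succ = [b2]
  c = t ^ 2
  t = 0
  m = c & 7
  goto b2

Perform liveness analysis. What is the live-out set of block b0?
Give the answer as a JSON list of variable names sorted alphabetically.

Answer: ["c", "p", "t"]

Analysis:
def/use:
  b0: {c,m,p,t} / ∅
  b1: {c} / {c,p}
  b2: {p} / ∅
  b3: {p} / {c,p}
  b4: {c,m,t} / {t}

Liveness:
  live b0: ∅→{c,p,t}
  live b1: {c,p}→{c,p}
  live b2: {c,t}→{c,p,t}
  live b3: {c,p}→∅
  live b4: {t}→{c,t}

live-out(b0) = ["c", "p", "t"]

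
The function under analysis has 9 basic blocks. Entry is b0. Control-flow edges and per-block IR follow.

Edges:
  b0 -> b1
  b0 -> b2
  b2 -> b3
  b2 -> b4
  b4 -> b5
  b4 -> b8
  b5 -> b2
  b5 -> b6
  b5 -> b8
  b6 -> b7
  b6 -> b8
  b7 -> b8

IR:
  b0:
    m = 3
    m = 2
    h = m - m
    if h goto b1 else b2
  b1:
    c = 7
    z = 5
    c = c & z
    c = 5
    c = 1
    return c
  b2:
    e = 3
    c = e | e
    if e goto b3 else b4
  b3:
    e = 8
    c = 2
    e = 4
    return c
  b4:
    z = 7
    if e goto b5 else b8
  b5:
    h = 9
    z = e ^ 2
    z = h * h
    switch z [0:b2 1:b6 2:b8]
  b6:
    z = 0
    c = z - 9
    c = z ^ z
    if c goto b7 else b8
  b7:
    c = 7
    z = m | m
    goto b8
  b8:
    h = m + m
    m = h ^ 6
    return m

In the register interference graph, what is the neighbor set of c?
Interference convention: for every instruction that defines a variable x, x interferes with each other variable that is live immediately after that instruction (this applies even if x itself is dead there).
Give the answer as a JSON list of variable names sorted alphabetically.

Block summaries:
  b0 def {h,m} use ∅
  b1 def {c,z} use ∅
  b2 def {c,e} use ∅
  b3 def {c,e} use ∅
  b4 def {z} use {e}
  b5 def {h,z} use {e}
  b6 def {c,z} use ∅
  b7 def {c,z} use {m}
  b8 def {h,m} use {m}

Backward fixpoint:
  b0: in=∅ out={m}
  b1: in=∅ out=∅
  b2: in={m} out={e,m}
  b3: in=∅ out=∅
  b4: in={e,m} out={e,m}
  b5: in={e,m} out={m}
  b6: in={m} out={m}
  b7: in={m} out={m}
  b8: in={m} out=∅

Interference:
  c↔{e,m,z}
  e↔{c,h,m,z}
  h↔{e,m,z}
  m↔{c,e,h,z}
  z↔{c,e,h,m}

N(c) = ["e", "m", "z"]

Answer: ["e", "m", "z"]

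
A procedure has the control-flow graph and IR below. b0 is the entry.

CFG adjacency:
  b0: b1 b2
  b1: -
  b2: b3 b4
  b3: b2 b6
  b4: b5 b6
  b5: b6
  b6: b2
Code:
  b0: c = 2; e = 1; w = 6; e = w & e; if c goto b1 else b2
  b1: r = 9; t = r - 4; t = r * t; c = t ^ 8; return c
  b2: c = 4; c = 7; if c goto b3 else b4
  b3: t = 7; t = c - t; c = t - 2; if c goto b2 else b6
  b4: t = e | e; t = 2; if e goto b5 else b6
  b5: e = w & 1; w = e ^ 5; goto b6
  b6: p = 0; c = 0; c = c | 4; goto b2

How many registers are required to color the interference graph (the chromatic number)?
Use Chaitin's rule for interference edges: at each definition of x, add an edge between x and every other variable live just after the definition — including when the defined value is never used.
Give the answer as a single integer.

def/use:
  b0: def={c,e,w} ue=∅
  b1: def={c,r,t} ue=∅
  b2: def={c} ue=∅
  b3: def={c,t} ue={c}
  b4: def={t} ue={e}
  b5: def={e,w} ue={w}
  b6: def={c,p} ue=∅

Backward fixpoint:
  b0: in=∅ out={e,w}
  b1: in=∅ out=∅
  b2: in={e,w} out={c,e,w}
  b3: in={c,e,w} out={e,w}
  b4: in={e,w} out={e,w}
  b5: in={w} out={e,w}
  b6: in={e,w} out={e,w}

Interference:
  c: {e,t,w}
  e: {c,p,t,w}
  p: {e,w}
  r: {t}
  t: {c,e,r,w}
  w: {c,e,p,t}

Registers:
  {c,e,t,w} pairwise interfere (4-clique) ⇒ χ ≥ 4
  assign c→r3 e→r0 p→r1 r→r0 t→r1 w→r2 — no edge inside a register ⇒ χ ≤ 4
  χ = 4

Answer: 4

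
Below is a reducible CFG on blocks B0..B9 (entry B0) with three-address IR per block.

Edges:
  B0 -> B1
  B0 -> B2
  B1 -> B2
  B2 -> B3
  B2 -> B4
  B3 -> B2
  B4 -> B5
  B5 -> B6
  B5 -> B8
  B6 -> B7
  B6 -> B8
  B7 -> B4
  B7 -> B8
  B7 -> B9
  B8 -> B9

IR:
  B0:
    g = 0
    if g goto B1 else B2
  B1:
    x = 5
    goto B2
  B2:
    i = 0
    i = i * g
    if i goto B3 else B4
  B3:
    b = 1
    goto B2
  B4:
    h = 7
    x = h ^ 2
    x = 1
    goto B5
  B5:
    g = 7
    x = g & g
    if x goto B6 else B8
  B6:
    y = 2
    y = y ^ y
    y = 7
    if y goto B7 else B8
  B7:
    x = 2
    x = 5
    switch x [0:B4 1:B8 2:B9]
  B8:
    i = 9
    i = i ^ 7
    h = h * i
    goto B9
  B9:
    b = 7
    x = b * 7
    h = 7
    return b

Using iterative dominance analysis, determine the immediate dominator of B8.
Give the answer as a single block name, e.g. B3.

idom tree: B1←B0 B2←B0 B3←B2 B4←B2 B5←B4 B6←B5 B7←B6 B8←B5 B9←B5
Dom at joins:
  B2: preds {B0,B1,B3}: {B0} ∩ {B0,B1} ∩ {B0,B2,B3} = {B0}; idom=B0
  B4: preds {B2,B7}: {B0,B2} ∩ {B0,B2,B4,B5,B6,B7} = {B0,B2}; idom=B2
  B8: preds {B5,B6,B7}: {B0,B2,B4,B5} ∩ {B0,B2,B4,B5,B6} ∩ {B0,B2,B4,B5,B6,B7} = {B0,B2,B4,B5}; idom=B5
  B9: preds {B7,B8}: {B0,B2,B4,B5,B6,B7} ∩ {B0,B2,B4,B5,B8} = {B0,B2,B4,B5}; idom=B5

idom(B8) = B5

Answer: B5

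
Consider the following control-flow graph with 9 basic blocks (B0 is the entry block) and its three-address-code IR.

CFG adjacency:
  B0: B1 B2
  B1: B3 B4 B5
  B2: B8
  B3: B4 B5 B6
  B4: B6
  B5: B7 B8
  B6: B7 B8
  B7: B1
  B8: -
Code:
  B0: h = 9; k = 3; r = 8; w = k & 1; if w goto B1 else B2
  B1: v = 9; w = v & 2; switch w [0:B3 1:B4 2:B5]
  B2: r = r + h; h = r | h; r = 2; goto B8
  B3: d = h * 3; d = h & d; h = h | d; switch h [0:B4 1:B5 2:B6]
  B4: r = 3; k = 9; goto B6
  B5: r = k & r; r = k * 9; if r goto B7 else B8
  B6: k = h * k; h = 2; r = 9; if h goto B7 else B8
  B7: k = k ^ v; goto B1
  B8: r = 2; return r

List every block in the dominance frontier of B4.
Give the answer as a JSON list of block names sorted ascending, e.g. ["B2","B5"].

Answer: ["B6"]

Derivation:
idom tree: B1←B0 B2←B0 B3←B1 B4←B1 B5←B1 B6←B1 B7←B1 B8←B0
Join-block Dom:
  B1: preds {B0,B7}: {B0} ∩ {B0,B1,B7} = {B0}; idom=B0
  B4: preds {B1,B3}: {B0,B1} ∩ {B0,B1,B3} = {B0,B1}; idom=B1
  B5: preds {B1,B3}: {B0,B1} ∩ {B0,B1,B3} = {B0,B1}; idom=B1
  B6: preds {B3,B4}: {B0,B1,B3} ∩ {B0,B1,B4} = {B0,B1}; idom=B1
  B7: preds {B5,B6}: {B0,B1,B5} ∩ {B0,B1,B6} = {B0,B1}; idom=B1
  B8: preds {B2,B5,B6}: {B0,B2} ∩ {B0,B1,B5} ∩ {B0,B1,B6} = {B0}; idom=B0

Frontier:
  B1←B0: walk · to B0
  B1←B7: walk B7→B1 to B0
  B4←B1: walk · to B1
  B4←B3: walk B3 to B1
  B5←B1: walk · to B1
  B5←B3: walk B3 to B1
  B6←B3: walk B3 to B1
  B6←B4: walk B4 to B1
  B7←B5: walk B5 to B1
  B7←B6: walk B6 to B1
  B8←B2: walk B2 to B0
  B8←B5: walk B5→B1 to B0
  B8←B6: walk B6→B1 to B0
  B0: DF=∅
  B1: DF={B1,B8}
  B2: DF={B8}
  B3: DF={B4,B5,B6}
  B4: DF={B6}
  B5: DF={B7,B8}
  B6: DF={B7,B8}
  B7: DF={B1}
  B8: DF=∅

DF(B4) = ["B6"]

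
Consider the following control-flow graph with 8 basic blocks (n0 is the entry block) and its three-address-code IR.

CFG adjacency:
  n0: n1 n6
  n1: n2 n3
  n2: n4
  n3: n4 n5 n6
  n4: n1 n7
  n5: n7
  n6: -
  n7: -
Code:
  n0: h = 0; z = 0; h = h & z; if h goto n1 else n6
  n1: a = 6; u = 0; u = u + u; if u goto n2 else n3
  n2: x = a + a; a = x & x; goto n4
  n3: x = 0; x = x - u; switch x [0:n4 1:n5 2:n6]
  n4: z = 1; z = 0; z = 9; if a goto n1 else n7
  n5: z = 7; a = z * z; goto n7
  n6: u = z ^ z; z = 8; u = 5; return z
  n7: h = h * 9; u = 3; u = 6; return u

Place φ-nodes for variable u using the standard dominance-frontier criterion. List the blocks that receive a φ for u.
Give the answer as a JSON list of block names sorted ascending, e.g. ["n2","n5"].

idom tree: n1←n0 n2←n1 n3←n1 n4←n1 n5←n3 n6←n0 n7←n1
Dom at joins:
  n1: preds {n0,n4}: {n0} ∩ {n0,n1,n4} = {n0}; idom=n0
  n4: preds {n2,n3}: {n0,n1,n2} ∩ {n0,n1,n3} = {n0,n1}; idom=n1
  n6: preds {n0,n3}: {n0} ∩ {n0,n1,n3} = {n0}; idom=n0
  n7: preds {n4,n5}: {n0,n1,n4} ∩ {n0,n1,n3,n5} = {n0,n1}; idom=n1

Frontier:
  join n1 pred n0: · stop@n0
  join n1 pred n4: n4→n1 stop@n0
  join n4 pred n2: n2 stop@n1
  join n4 pred n3: n3 stop@n1
  join n6 pred n0: · stop@n0
  join n6 pred n3: n3→n1 stop@n0
  join n7 pred n4: n4 stop@n1
  join n7 pred n5: n5→n3 stop@n1
  n0: DF=∅
  n1: DF={n1,n6}
  n2: DF={n4}
  n3: DF={n4,n6,n7}
  n4: DF={n1,n7}
  n5: DF={n7}
  n6: DF=∅
  n7: DF=∅

φ for u: defs {n1,n6,n7}
  DF⁺ = {n1,n6}

Answer: ["n1", "n6"]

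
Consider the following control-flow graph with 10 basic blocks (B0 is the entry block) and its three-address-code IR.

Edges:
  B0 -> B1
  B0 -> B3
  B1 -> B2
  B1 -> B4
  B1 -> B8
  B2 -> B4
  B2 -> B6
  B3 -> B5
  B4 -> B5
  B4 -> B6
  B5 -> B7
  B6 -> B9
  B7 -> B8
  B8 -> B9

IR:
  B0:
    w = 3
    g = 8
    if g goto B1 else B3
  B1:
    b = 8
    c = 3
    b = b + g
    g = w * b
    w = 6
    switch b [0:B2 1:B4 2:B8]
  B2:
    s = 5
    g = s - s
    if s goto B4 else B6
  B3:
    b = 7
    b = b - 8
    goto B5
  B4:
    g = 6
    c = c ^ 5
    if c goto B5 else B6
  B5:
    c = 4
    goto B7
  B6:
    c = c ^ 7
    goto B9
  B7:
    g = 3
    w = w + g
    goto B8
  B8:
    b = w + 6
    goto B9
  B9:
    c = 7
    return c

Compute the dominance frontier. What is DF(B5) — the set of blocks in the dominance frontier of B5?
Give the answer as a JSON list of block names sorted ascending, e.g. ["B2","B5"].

idom tree: B1←B0 B2←B1 B3←B0 B4←B1 B5←B0 B6←B1 B7←B5 B8←B0 B9←B0
Join-block Dom:
  B4: preds {B1,B2}: {B0,B1} ∩ {B0,B1,B2} = {B0,B1}; idom=B1
  B5: preds {B3,B4}: {B0,B3} ∩ {B0,B1,B4} = {B0}; idom=B0
  B6: preds {B2,B4}: {B0,B1,B2} ∩ {B0,B1,B4} = {B0,B1}; idom=B1
  B8: preds {B1,B7}: {B0,B1} ∩ {B0,B5,B7} = {B0}; idom=B0
  B9: preds {B6,B8}: {B0,B1,B6} ∩ {B0,B8} = {B0}; idom=B0

DF derivation:
  join B4 pred B1: · stop@B1
  join B4 pred B2: B2 stop@B1
  join B5 pred B3: B3 stop@B0
  join B5 pred B4: B4→B1 stop@B0
  join B6 pred B2: B2 stop@B1
  join B6 pred B4: B4 stop@B1
  join B8 pred B1: B1 stop@B0
  join B8 pred B7: B7→B5 stop@B0
  join B9 pred B6: B6→B1 stop@B0
  join B9 pred B8: B8 stop@B0
  DF(B0)=∅
  DF(B1)={B5,B8,B9}
  DF(B2)={B4,B6}
  DF(B3)={B5}
  DF(B4)={B5,B6}
  DF(B5)={B8}
  DF(B6)={B9}
  DF(B7)={B8}
  DF(B8)={B9}
  DF(B9)=∅

DF(B5) = ["B8"]

Answer: ["B8"]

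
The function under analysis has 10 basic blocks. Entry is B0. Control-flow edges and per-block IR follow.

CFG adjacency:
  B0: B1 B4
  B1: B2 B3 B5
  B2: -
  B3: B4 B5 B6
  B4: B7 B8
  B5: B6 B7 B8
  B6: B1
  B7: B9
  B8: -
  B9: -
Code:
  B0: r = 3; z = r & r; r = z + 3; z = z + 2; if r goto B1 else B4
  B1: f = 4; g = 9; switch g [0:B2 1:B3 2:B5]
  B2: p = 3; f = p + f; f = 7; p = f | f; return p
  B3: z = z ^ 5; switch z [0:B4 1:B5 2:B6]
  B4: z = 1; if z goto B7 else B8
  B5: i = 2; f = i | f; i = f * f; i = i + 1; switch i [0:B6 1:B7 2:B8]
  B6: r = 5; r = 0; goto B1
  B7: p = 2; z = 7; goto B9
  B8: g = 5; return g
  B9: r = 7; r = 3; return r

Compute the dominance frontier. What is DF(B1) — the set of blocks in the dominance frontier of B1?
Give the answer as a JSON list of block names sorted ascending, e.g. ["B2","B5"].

idom tree: B1←B0 B2←B1 B3←B1 B4←B0 B5←B1 B6←B1 B7←B0 B8←B0 B9←B7
Dom at joins:
  B1: preds {B0,B6}: {B0} ∩ {B0,B1,B6} = {B0}; idom=B0
  B4: preds {B0,B3}: {B0} ∩ {B0,B1,B3} = {B0}; idom=B0
  B5: preds {B1,B3}: {B0,B1} ∩ {B0,B1,B3} = {B0,B1}; idom=B1
  B6: preds {B3,B5}: {B0,B1,B3} ∩ {B0,B1,B5} = {B0,B1}; idom=B1
  B7: preds {B4,B5}: {B0,B4} ∩ {B0,B1,B5} = {B0}; idom=B0
  B8: preds {B4,B5}: {B0,B4} ∩ {B0,B1,B5} = {B0}; idom=B0

Frontier:
  B1←B0: walk · to B0
  B1←B6: walk B6→B1 to B0
  B4←B0: walk · to B0
  B4←B3: walk B3→B1 to B0
  B5←B1: walk · to B1
  B5←B3: walk B3 to B1
  B6←B3: walk B3 to B1
  B6←B5: walk B5 to B1
  B7←B4: walk B4 to B0
  B7←B5: walk B5→B1 to B0
  B8←B4: walk B4 to B0
  B8←B5: walk B5→B1 to B0
  B0 → ∅
  B1 → {B1,B4,B7,B8}
  B2 → ∅
  B3 → {B4,B5,B6}
  B4 → {B7,B8}
  B5 → {B6,B7,B8}
  B6 → {B1}
  B7 → ∅
  B8 → ∅
  B9 → ∅

DF(B1) = ["B1", "B4", "B7", "B8"]

Answer: ["B1", "B4", "B7", "B8"]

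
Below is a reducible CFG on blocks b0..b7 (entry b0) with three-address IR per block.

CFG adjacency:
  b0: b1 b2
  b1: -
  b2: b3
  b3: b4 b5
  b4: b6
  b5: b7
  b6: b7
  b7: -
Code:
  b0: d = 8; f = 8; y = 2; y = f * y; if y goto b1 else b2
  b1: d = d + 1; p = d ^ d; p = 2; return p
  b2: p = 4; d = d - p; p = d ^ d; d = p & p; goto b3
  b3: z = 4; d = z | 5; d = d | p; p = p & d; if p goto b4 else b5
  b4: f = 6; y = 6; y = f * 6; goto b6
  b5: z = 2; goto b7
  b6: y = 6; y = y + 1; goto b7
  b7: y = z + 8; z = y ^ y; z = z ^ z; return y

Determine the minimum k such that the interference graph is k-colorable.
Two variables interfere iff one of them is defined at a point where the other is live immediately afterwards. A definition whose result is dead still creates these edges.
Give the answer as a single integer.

Answer: 4

Working:
Per-block:
  b0: def={d,f,y} ue=∅
  b1: def={d,p} ue={d}
  b2: def={d,p} ue={d}
  b3: def={d,p,z} ue={p}
  b4: def={f,y} ue=∅
  b5: def={z} ue=∅
  b6: def={y} ue=∅
  b7: def={y,z} ue={z}

Live sets:
  b0: in=∅ out={d}
  b1: in={d} out=∅
  b2: in={d} out={p}
  b3: in={p} out={z}
  b4: in={z} out={z}
  b5: in=∅ out={z}
  b6: in={z} out={z}
  b7: in={z} out=∅

Conflict graph:
  d: {f,p,y,z}
  f: {d,y,z}
  p: {d,z}
  y: {d,f,z}
  z: {d,f,p,y}

Colouring:
  clique {d,f,y,z} ⇒ need ≥ 4
  4-colouring: r0={d}  r1={z}  r2={f,p}  r3={y}
  χ = 4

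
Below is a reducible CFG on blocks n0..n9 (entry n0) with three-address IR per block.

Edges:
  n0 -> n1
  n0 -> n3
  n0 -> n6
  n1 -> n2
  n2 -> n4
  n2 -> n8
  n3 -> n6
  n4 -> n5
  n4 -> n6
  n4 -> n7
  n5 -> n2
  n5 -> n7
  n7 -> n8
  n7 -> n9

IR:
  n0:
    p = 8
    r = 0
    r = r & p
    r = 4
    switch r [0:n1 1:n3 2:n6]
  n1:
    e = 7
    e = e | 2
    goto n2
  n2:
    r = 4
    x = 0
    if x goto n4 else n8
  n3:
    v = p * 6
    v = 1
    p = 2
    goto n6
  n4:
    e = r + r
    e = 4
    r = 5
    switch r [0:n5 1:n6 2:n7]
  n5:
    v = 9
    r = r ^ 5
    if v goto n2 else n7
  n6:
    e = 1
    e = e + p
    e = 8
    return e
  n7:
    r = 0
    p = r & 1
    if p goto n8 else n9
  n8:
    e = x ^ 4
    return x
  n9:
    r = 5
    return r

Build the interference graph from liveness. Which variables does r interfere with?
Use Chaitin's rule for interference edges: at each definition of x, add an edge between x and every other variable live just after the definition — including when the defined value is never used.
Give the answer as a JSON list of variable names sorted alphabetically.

Block summaries:
  n0: def={p,r} ue=∅
  n1: def={e} ue=∅
  n2: def={r,x} ue=∅
  n3: def={p,v} ue={p}
  n4: def={e,r} ue={r}
  n5: def={r,v} ue={r}
  n6: def={e} ue={p}
  n7: def={p,r} ue=∅
  n8: def={e} ue={x}
  n9: def={r} ue=∅

Liveness:
  n0 li=∅ lo={p}
  n1 li={p} lo={p}
  n2 li={p} lo={p,r,x}
  n3 li={p} lo={p}
  n4 li={p,r,x} lo={p,r,x}
  n5 li={p,r,x} lo={p,x}
  n6 li={p} lo=∅
  n7 li={x} lo={x}
  n8 li={x} lo=∅
  n9 li=∅ lo=∅

Interfere edges:
  e↔{p,x}
  p↔{e,r,v,x}
  r↔{p,v,x}
  v↔{p,r,x}
  x↔{e,p,r,v}

N(r) = ["p", "v", "x"]

Answer: ["p", "v", "x"]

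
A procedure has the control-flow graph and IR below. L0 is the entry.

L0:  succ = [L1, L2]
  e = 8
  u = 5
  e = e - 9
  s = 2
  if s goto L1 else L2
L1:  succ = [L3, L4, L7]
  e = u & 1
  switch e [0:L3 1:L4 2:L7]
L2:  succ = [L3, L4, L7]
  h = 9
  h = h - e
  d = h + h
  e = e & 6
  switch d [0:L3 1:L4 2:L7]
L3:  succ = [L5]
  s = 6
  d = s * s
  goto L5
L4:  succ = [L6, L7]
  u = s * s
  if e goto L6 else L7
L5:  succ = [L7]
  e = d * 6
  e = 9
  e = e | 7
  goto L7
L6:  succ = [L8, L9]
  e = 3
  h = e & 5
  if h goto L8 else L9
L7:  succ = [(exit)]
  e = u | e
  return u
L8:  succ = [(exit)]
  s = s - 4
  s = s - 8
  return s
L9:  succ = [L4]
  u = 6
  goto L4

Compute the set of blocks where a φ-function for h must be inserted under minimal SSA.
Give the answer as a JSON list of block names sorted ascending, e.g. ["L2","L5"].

Answer: ["L3", "L4", "L7"]

Working:
idom tree: L1←L0 L2←L0 L3←L0 L4←L0 L5←L3 L6←L4 L7←L0 L8←L6 L9←L6
Dom at joins:
  L3: preds {L1,L2}: {L0,L1} ∩ {L0,L2} = {L0}; idom=L0
  L4: preds {L1,L2,L9}: {L0,L1} ∩ {L0,L2} ∩ {L0,L4,L6,L9} = {L0}; idom=L0
  L7: preds {L1,L2,L4,L5}: {L0,L1} ∩ {L0,L2} ∩ {L0,L4} ∩ {L0,L3,L5} = {L0}; idom=L0

DF walk-up:
  join L3 pred L1: L1 stop@L0
  join L3 pred L2: L2 stop@L0
  join L4 pred L1: L1 stop@L0
  join L4 pred L2: L2 stop@L0
  join L4 pred L9: L9→L6→L4 stop@L0
  join L7 pred L1: L1 stop@L0
  join L7 pred L2: L2 stop@L0
  join L7 pred L4: L4 stop@L0
  join L7 pred L5: L5→L3 stop@L0
  L0: DF=∅
  L1: DF={L3,L4,L7}
  L2: DF={L3,L4,L7}
  L3: DF={L7}
  L4: DF={L4,L7}
  L5: DF={L7}
  L6: DF={L4}
  L7: DF=∅
  L8: DF=∅
  L9: DF={L4}

φ for h: defs {L2,L6}
  DF⁺ = {L3,L4,L7}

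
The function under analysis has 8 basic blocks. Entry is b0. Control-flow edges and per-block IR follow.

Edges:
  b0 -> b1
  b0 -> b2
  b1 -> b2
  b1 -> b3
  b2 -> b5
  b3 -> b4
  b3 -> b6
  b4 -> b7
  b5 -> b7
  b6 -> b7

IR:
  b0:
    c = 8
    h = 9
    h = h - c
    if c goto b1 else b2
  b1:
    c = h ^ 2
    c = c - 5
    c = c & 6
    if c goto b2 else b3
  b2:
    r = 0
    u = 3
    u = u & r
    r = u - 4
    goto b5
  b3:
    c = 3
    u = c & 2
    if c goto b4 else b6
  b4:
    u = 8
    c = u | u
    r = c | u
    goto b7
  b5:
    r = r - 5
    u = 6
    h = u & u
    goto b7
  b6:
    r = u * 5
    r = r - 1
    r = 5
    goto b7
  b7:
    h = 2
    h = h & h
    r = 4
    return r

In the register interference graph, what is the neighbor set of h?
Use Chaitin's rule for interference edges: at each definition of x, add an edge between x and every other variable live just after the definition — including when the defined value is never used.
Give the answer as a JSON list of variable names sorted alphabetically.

Answer: ["c"]

Derivation:
Per-block:
  b0: {c,h} / ∅
  b1: {c} / {h}
  b2: {r,u} / ∅
  b3: {c,u} / ∅
  b4: {c,r,u} / ∅
  b5: {h,r,u} / {r}
  b6: {r} / {u}
  b7: {h,r} / ∅

Liveness:
  b0 li=∅ lo={h}
  b1 li={h} lo=∅
  b2 li=∅ lo={r}
  b3 li=∅ lo={u}
  b4 li=∅ lo=∅
  b5 li={r} lo=∅
  b6 li={u} lo=∅
  b7 li=∅ lo=∅

Interference:
  c↔{h,u}
  h↔{c}
  r↔{u}
  u↔{c,r}

N(h) = ["c"]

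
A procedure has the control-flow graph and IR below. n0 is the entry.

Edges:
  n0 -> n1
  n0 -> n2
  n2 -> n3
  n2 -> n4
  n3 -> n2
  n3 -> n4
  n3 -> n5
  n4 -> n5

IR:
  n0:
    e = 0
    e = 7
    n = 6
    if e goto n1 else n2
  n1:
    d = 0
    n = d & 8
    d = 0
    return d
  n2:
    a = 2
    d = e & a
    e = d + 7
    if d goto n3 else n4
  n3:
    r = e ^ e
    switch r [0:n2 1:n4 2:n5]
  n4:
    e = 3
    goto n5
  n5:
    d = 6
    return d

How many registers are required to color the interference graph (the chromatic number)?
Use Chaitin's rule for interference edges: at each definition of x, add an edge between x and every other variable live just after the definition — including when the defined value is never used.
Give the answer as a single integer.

Answer: 2

Derivation:
def/use:
  n0: {e,n} / ∅
  n1: {d,n} / ∅
  n2: {a,d,e} / {e}
  n3: {r} / {e}
  n4: {e} / ∅
  n5: {d} / ∅

Backward fixpoint:
  live n0: ∅→{e}
  live n1: ∅→∅
  live n2: {e}→{e}
  live n3: {e}→{e}
  live n4: ∅→∅
  live n5: ∅→∅

Conflict graph:
  a — {e}
  d — {e}
  e — {a,d,n,r}
  n — {e}
  r — {e}

Registers:
  lower bound: {a,e} mutually conflict ⇒ χ ≥ 2
  2-colouring: c0={e}  c1={a,d,n,r}
  χ = 2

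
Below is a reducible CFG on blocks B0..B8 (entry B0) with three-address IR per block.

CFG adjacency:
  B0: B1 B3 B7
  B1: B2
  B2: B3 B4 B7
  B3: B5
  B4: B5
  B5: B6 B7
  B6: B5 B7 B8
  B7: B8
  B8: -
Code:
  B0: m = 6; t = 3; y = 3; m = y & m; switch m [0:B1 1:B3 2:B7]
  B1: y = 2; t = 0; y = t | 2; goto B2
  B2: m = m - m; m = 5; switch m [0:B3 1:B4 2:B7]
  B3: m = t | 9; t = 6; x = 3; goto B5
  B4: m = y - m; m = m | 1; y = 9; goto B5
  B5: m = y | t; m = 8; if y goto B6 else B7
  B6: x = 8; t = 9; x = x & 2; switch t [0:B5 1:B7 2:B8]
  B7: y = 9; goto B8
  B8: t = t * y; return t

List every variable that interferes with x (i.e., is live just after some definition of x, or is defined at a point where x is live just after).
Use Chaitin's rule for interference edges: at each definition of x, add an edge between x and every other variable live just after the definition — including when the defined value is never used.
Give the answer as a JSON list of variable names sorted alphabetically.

Block summaries:
  B0 def {m,t,y} use ∅
  B1 def {t,y} use ∅
  B2 def {m} use {m}
  B3 def {m,t,x} use {t}
  B4 def {m,y} use {m,y}
  B5 def {m} use {t,y}
  B6 def {t,x} use ∅
  B7 def {y} use ∅
  B8 def {t} use {t,y}

Live sets:
  live B0: ∅→{m,t,y}
  live B1: {m}→{m,t,y}
  live B2: {m,t,y}→{m,t,y}
  live B3: {t,y}→{t,y}
  live B4: {m,t,y}→{t,y}
  live B5: {t,y}→{t,y}
  live B6: {y}→{t,y}
  live B7: {t}→{t,y}
  live B8: {t,y}→∅

Interference:
  m — {t,y}
  t — {m,x,y}
  x — {t,y}
  y — {m,t,x}

N(x) = ["t", "y"]

Answer: ["t", "y"]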